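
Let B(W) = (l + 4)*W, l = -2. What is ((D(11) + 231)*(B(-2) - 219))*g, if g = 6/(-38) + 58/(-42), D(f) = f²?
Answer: 48196544/399 ≈ 1.2079e+5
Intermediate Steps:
B(W) = 2*W (B(W) = (-2 + 4)*W = 2*W)
g = -614/399 (g = 6*(-1/38) + 58*(-1/42) = -3/19 - 29/21 = -614/399 ≈ -1.5388)
((D(11) + 231)*(B(-2) - 219))*g = ((11² + 231)*(2*(-2) - 219))*(-614/399) = ((121 + 231)*(-4 - 219))*(-614/399) = (352*(-223))*(-614/399) = -78496*(-614/399) = 48196544/399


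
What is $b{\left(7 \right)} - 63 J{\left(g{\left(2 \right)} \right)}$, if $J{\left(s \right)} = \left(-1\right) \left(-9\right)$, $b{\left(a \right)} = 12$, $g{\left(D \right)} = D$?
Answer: $-555$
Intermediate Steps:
$J{\left(s \right)} = 9$
$b{\left(7 \right)} - 63 J{\left(g{\left(2 \right)} \right)} = 12 - 567 = -555$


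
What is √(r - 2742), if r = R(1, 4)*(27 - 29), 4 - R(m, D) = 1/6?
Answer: I*√24747/3 ≈ 52.437*I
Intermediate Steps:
R(m, D) = 23/6 (R(m, D) = 4 - 1/6 = 4 - 1*⅙ = 4 - ⅙ = 23/6)
r = -23/3 (r = 23*(27 - 29)/6 = (23/6)*(-2) = -23/3 ≈ -7.6667)
√(r - 2742) = √(-23/3 - 2742) = √(-8249/3) = I*√24747/3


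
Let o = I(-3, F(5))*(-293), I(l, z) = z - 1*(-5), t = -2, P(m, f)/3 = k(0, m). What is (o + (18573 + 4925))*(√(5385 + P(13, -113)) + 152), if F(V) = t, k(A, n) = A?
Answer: 3438088 + 22619*√5385 ≈ 5.0979e+6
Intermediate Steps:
P(m, f) = 0 (P(m, f) = 3*0 = 0)
F(V) = -2
I(l, z) = 5 + z (I(l, z) = z + 5 = 5 + z)
o = -879 (o = (5 - 2)*(-293) = 3*(-293) = -879)
(o + (18573 + 4925))*(√(5385 + P(13, -113)) + 152) = (-879 + (18573 + 4925))*(√(5385 + 0) + 152) = (-879 + 23498)*(√5385 + 152) = 22619*(152 + √5385) = 3438088 + 22619*√5385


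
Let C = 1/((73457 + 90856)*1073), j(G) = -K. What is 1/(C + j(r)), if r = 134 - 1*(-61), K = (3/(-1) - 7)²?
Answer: -176307849/17630784899 ≈ -0.010000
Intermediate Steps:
K = 100 (K = (3*(-1) - 7)² = (-3 - 7)² = (-10)² = 100)
r = 195 (r = 134 + 61 = 195)
j(G) = -100 (j(G) = -1*100 = -100)
C = 1/176307849 (C = (1/1073)/164313 = (1/164313)*(1/1073) = 1/176307849 ≈ 5.6719e-9)
1/(C + j(r)) = 1/(1/176307849 - 100) = 1/(-17630784899/176307849) = -176307849/17630784899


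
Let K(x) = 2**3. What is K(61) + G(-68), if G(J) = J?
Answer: -60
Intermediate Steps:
K(x) = 8
K(61) + G(-68) = 8 - 68 = -60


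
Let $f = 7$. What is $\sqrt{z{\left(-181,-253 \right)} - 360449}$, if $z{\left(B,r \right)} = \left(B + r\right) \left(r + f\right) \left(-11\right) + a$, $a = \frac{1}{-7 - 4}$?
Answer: $\frac{2 i \sqrt{46429306}}{11} \approx 1238.9 i$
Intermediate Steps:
$a = - \frac{1}{11}$ ($a = \frac{1}{-11} = - \frac{1}{11} \approx -0.090909$)
$z{\left(B,r \right)} = - \frac{1}{11} - 11 \left(7 + r\right) \left(B + r\right)$ ($z{\left(B,r \right)} = \left(B + r\right) \left(r + 7\right) \left(-11\right) - \frac{1}{11} = \left(B + r\right) \left(7 + r\right) \left(-11\right) - \frac{1}{11} = \left(7 + r\right) \left(B + r\right) \left(-11\right) - \frac{1}{11} = - 11 \left(7 + r\right) \left(B + r\right) - \frac{1}{11} = - \frac{1}{11} - 11 \left(7 + r\right) \left(B + r\right)$)
$\sqrt{z{\left(-181,-253 \right)} - 360449} = \sqrt{\left(- \frac{1}{11} - -13937 - -19481 - 11 \left(-253\right)^{2} - \left(-1991\right) \left(-253\right)\right) - 360449} = \sqrt{\left(- \frac{1}{11} + 13937 + 19481 - 704099 - 503723\right) - 360449} = \sqrt{- \frac{12918445}{11} - 360449} = \sqrt{- \frac{16883384}{11}} = \frac{2 i \sqrt{46429306}}{11}$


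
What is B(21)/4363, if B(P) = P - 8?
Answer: 13/4363 ≈ 0.0029796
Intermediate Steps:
B(P) = -8 + P
B(21)/4363 = (-8 + 21)/4363 = 13*(1/4363) = 13/4363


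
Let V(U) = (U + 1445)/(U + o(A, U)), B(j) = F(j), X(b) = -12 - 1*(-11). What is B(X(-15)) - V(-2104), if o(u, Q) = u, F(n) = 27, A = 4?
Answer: 56041/2100 ≈ 26.686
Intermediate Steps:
X(b) = -1 (X(b) = -12 + 11 = -1)
B(j) = 27
V(U) = (1445 + U)/(4 + U) (V(U) = (U + 1445)/(U + 4) = (1445 + U)/(4 + U))
B(X(-15)) - V(-2104) = 27 - (1445 - 2104)/(4 - 2104) = 27 - (-659)/(-2100) = 27 - (-1)*(-659)/2100 = 27 - 1*659/2100 = 27 - 659/2100 = 56041/2100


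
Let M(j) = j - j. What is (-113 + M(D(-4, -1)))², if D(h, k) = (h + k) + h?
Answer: 12769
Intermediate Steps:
D(h, k) = k + 2*h
M(j) = 0
(-113 + M(D(-4, -1)))² = (-113 + 0)² = (-113)² = 12769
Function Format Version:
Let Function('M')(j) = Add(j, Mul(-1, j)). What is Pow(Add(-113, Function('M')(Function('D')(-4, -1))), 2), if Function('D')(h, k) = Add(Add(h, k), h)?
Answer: 12769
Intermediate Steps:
Function('D')(h, k) = Add(k, Mul(2, h))
Function('M')(j) = 0
Pow(Add(-113, Function('M')(Function('D')(-4, -1))), 2) = Pow(Add(-113, 0), 2) = Pow(-113, 2) = 12769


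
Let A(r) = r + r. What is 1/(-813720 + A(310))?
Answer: -1/813100 ≈ -1.2299e-6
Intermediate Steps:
A(r) = 2*r
1/(-813720 + A(310)) = 1/(-813720 + 2*310) = 1/(-813720 + 620) = 1/(-813100) = -1/813100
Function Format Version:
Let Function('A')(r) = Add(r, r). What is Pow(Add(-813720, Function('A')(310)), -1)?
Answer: Rational(-1, 813100) ≈ -1.2299e-6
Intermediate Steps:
Function('A')(r) = Mul(2, r)
Pow(Add(-813720, Function('A')(310)), -1) = Pow(Add(-813720, Mul(2, 310)), -1) = Pow(Add(-813720, 620), -1) = Pow(-813100, -1) = Rational(-1, 813100)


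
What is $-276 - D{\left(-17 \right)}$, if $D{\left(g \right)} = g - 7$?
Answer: $-252$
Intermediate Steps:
$D{\left(g \right)} = -7 + g$ ($D{\left(g \right)} = g - 7 = -7 + g$)
$-276 - D{\left(-17 \right)} = -276 - \left(-7 - 17\right) = -276 - -24 = -276 + 24 = -252$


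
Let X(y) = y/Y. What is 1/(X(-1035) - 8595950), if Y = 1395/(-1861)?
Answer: -31/266431647 ≈ -1.1635e-7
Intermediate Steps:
Y = -1395/1861 (Y = 1395*(-1/1861) = -1395/1861 ≈ -0.74960)
X(y) = -1861*y/1395 (X(y) = y/(-1395/1861) = y*(-1861/1395) = -1861*y/1395)
1/(X(-1035) - 8595950) = 1/(-1861/1395*(-1035) - 8595950) = 1/(42803/31 - 8595950) = 1/(-266431647/31) = -31/266431647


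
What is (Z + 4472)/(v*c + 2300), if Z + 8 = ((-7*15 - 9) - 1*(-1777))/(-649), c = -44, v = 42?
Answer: 2895473/293348 ≈ 9.8704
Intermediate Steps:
Z = -6855/649 (Z = -8 + ((-7*15 - 9) - 1*(-1777))/(-649) = -8 + ((-105 - 9) + 1777)*(-1/649) = -8 + (-114 + 1777)*(-1/649) = -8 + 1663*(-1/649) = -8 - 1663/649 = -6855/649 ≈ -10.562)
(Z + 4472)/(v*c + 2300) = (-6855/649 + 4472)/(42*(-44) + 2300) = 2895473/(649*(-1848 + 2300)) = (2895473/649)/452 = (2895473/649)*(1/452) = 2895473/293348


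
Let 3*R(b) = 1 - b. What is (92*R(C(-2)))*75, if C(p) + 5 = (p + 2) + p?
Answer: 18400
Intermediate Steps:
C(p) = -3 + 2*p (C(p) = -5 + ((p + 2) + p) = -5 + ((2 + p) + p) = -5 + (2 + 2*p) = -3 + 2*p)
R(b) = 1/3 - b/3 (R(b) = (1 - b)/3 = 1/3 - b/3)
(92*R(C(-2)))*75 = (92*(1/3 - (-3 + 2*(-2))/3))*75 = (92*(1/3 - (-3 - 4)/3))*75 = (92*(1/3 - 1/3*(-7)))*75 = (92*(1/3 + 7/3))*75 = (92*(8/3))*75 = (736/3)*75 = 18400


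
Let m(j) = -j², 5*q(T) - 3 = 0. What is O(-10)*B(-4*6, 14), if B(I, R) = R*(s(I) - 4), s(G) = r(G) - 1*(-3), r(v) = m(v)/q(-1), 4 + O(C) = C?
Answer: 188356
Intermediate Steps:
O(C) = -4 + C
q(T) = ⅗ (q(T) = ⅗ + (⅕)*0 = ⅗ + 0 = ⅗)
r(v) = -5*v²/3 (r(v) = (-v²)/(⅗) = -v²*(5/3) = -5*v²/3)
s(G) = 3 - 5*G²/3 (s(G) = -5*G²/3 - 1*(-3) = -5*G²/3 + 3 = 3 - 5*G²/3)
B(I, R) = R*(-1 - 5*I²/3) (B(I, R) = R*((3 - 5*I²/3) - 4) = R*(-1 - 5*I²/3))
O(-10)*B(-4*6, 14) = (-4 - 10)*((⅓)*14*(-3 - 5*(-4*6)²)) = -14*14*(-3 - 5*(-24)²)/3 = -14*14*(-3 - 5*576)/3 = -14*14*(-3 - 2880)/3 = -14*14*(-2883)/3 = -14*(-13454) = 188356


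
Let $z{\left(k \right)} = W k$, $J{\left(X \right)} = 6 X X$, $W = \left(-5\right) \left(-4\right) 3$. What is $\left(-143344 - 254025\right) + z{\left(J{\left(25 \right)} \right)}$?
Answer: $-172369$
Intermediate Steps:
$W = 60$ ($W = 20 \cdot 3 = 60$)
$J{\left(X \right)} = 6 X^{2}$
$z{\left(k \right)} = 60 k$
$\left(-143344 - 254025\right) + z{\left(J{\left(25 \right)} \right)} = \left(-143344 - 254025\right) + 60 \cdot 6 \cdot 25^{2} = -397369 + 60 \cdot 6 \cdot 625 = -397369 + 60 \cdot 3750 = -397369 + 225000 = -172369$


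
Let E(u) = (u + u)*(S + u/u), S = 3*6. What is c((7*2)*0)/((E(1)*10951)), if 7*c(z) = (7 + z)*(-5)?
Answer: -5/416138 ≈ -1.2015e-5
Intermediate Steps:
c(z) = -5 - 5*z/7 (c(z) = ((7 + z)*(-5))/7 = (-35 - 5*z)/7 = -5 - 5*z/7)
S = 18
E(u) = 38*u (E(u) = (u + u)*(18 + u/u) = (2*u)*(18 + 1) = (2*u)*19 = 38*u)
c((7*2)*0)/((E(1)*10951)) = (-5 - 5*7*2*0/7)/(((38*1)*10951)) = (-5 - 10*0)/((38*10951)) = (-5 - 5/7*0)/416138 = (-5 + 0)*(1/416138) = -5*1/416138 = -5/416138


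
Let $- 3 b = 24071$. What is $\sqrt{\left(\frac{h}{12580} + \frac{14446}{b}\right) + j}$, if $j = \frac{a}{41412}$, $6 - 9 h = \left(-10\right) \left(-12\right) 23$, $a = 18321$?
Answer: $\frac{11 i \sqrt{10792229203904369305}}{30735537770} \approx 1.1757 i$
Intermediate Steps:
$b = - \frac{24071}{3}$ ($b = \left(- \frac{1}{3}\right) 24071 = - \frac{24071}{3} \approx -8023.7$)
$h = -306$ ($h = \frac{2}{3} - \frac{\left(-10\right) \left(-12\right) 23}{9} = \frac{2}{3} - \frac{120 \cdot 23}{9} = \frac{2}{3} - \frac{920}{3} = -306$)
$j = \frac{6107}{13804}$ ($j = \frac{18321}{41412} = 18321 \cdot \frac{1}{41412} = \frac{6107}{13804} \approx 0.44241$)
$\sqrt{\left(\frac{h}{12580} + \frac{14446}{b}\right) + j} = \sqrt{\left(- \frac{306}{12580} + \frac{14446}{- \frac{24071}{3}}\right) + \frac{6107}{13804}} = \sqrt{\left(\left(-306\right) \frac{1}{12580} + 14446 \left(- \frac{3}{24071}\right)\right) + \frac{6107}{13804}} = \sqrt{\left(- \frac{9}{370} - \frac{43338}{24071}\right) + \frac{6107}{13804}} = \sqrt{- \frac{16251699}{8906270} + \frac{6107}{13804}} = \sqrt{- \frac{84973931053}{61471075540}} = \frac{11 i \sqrt{10792229203904369305}}{30735537770}$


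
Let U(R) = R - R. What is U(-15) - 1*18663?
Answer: -18663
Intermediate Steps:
U(R) = 0
U(-15) - 1*18663 = 0 - 1*18663 = 0 - 18663 = -18663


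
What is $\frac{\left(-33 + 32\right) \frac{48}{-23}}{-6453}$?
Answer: $- \frac{16}{49473} \approx -0.00032341$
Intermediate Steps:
$\frac{\left(-33 + 32\right) \frac{48}{-23}}{-6453} = - \frac{48 \left(-1\right)}{23} \left(- \frac{1}{6453}\right) = \left(-1\right) \left(- \frac{48}{23}\right) \left(- \frac{1}{6453}\right) = \frac{48}{23} \left(- \frac{1}{6453}\right) = - \frac{16}{49473}$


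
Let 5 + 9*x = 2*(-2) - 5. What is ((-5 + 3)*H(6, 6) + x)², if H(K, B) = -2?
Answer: 484/81 ≈ 5.9753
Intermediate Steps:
x = -14/9 (x = -5/9 + (2*(-2) - 5)/9 = -5/9 + (-4 - 5)/9 = -5/9 + (⅑)*(-9) = -5/9 - 1 = -14/9 ≈ -1.5556)
((-5 + 3)*H(6, 6) + x)² = ((-5 + 3)*(-2) - 14/9)² = (-2*(-2) - 14/9)² = (4 - 14/9)² = (22/9)² = 484/81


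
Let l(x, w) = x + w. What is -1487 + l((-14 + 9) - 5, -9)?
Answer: -1506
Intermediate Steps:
l(x, w) = w + x
-1487 + l((-14 + 9) - 5, -9) = -1487 + (-9 + ((-14 + 9) - 5)) = -1487 + (-9 + (-5 - 5)) = -1487 + (-9 - 10) = -1487 - 19 = -1506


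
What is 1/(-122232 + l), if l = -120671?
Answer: -1/242903 ≈ -4.1169e-6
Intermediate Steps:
1/(-122232 + l) = 1/(-122232 - 120671) = 1/(-242903) = -1/242903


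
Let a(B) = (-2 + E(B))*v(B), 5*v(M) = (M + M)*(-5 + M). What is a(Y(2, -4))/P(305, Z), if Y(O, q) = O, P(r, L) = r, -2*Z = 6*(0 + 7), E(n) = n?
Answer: 0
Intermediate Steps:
Z = -21 (Z = -3*(0 + 7) = -3*7 = -½*42 = -21)
v(M) = 2*M*(-5 + M)/5 (v(M) = ((M + M)*(-5 + M))/5 = ((2*M)*(-5 + M))/5 = (2*M*(-5 + M))/5 = 2*M*(-5 + M)/5)
a(B) = 2*B*(-5 + B)*(-2 + B)/5 (a(B) = (-2 + B)*(2*B*(-5 + B)/5) = 2*B*(-5 + B)*(-2 + B)/5)
a(Y(2, -4))/P(305, Z) = ((⅖)*2*(-5 + 2)*(-2 + 2))/305 = ((⅖)*2*(-3)*0)*(1/305) = 0*(1/305) = 0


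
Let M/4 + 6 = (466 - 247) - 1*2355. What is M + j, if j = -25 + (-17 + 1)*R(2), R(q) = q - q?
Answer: -8593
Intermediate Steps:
R(q) = 0
j = -25 (j = -25 + (-17 + 1)*0 = -25 - 16*0 = -25 + 0 = -25)
M = -8568 (M = -24 + 4*((466 - 247) - 1*2355) = -24 + 4*(219 - 2355) = -24 + 4*(-2136) = -24 - 8544 = -8568)
M + j = -8568 - 25 = -8593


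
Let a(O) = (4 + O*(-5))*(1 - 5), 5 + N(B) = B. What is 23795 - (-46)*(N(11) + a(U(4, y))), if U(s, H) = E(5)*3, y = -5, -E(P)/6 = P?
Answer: -59465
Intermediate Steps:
N(B) = -5 + B
E(P) = -6*P
U(s, H) = -90 (U(s, H) = -6*5*3 = -30*3 = -90)
a(O) = -16 + 20*O (a(O) = (4 - 5*O)*(-4) = -16 + 20*O)
23795 - (-46)*(N(11) + a(U(4, y))) = 23795 - (-46)*((-5 + 11) + (-16 + 20*(-90))) = 23795 - (-46)*(6 + (-16 - 1800)) = 23795 - (-46)*(6 - 1816) = 23795 - (-46)*(-1810) = 23795 - 1*83260 = 23795 - 83260 = -59465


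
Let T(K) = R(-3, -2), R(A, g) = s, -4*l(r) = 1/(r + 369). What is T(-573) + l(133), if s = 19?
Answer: 38151/2008 ≈ 19.000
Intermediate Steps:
l(r) = -1/(4*(369 + r)) (l(r) = -1/(4*(r + 369)) = -1/(4*(369 + r)))
R(A, g) = 19
T(K) = 19
T(-573) + l(133) = 19 - 1/(1476 + 4*133) = 19 - 1/(1476 + 532) = 19 - 1/2008 = 38151/2008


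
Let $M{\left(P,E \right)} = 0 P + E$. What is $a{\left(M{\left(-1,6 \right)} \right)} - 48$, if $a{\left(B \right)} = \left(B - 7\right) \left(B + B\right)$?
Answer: $-60$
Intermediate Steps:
$M{\left(P,E \right)} = E$ ($M{\left(P,E \right)} = 0 + E = E$)
$a{\left(B \right)} = 2 B \left(-7 + B\right)$ ($a{\left(B \right)} = \left(-7 + B\right) 2 B = 2 B \left(-7 + B\right)$)
$a{\left(M{\left(-1,6 \right)} \right)} - 48 = 2 \cdot 6 \left(-7 + 6\right) - 48 = 2 \cdot 6 \left(-1\right) - 48 = -12 - 48 = -60$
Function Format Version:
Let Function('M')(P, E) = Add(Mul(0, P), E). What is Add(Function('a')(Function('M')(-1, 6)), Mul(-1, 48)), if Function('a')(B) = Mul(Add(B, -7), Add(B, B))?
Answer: -60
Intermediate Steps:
Function('M')(P, E) = E (Function('M')(P, E) = Add(0, E) = E)
Function('a')(B) = Mul(2, B, Add(-7, B)) (Function('a')(B) = Mul(Add(-7, B), Mul(2, B)) = Mul(2, B, Add(-7, B)))
Add(Function('a')(Function('M')(-1, 6)), Mul(-1, 48)) = Add(Mul(2, 6, Add(-7, 6)), Mul(-1, 48)) = Add(Mul(2, 6, -1), -48) = Add(-12, -48) = -60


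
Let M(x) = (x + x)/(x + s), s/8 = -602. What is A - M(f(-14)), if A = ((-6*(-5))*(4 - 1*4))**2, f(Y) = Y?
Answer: -2/345 ≈ -0.0057971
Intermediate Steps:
s = -4816 (s = 8*(-602) = -4816)
M(x) = 2*x/(-4816 + x) (M(x) = (x + x)/(x - 4816) = (2*x)/(-4816 + x) = 2*x/(-4816 + x))
A = 0 (A = (30*(4 - 4))**2 = (30*0)**2 = 0**2 = 0)
A - M(f(-14)) = 0 - 2*(-14)/(-4816 - 14) = 0 - 2*(-14)/(-4830) = 0 - 2*(-14)*(-1)/4830 = 0 - 1*2/345 = 0 - 2/345 = -2/345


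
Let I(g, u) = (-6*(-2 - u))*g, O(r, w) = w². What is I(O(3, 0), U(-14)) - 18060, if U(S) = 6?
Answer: -18060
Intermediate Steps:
I(g, u) = g*(12 + 6*u) (I(g, u) = (12 + 6*u)*g = g*(12 + 6*u))
I(O(3, 0), U(-14)) - 18060 = 6*0²*(2 + 6) - 18060 = 6*0*8 - 18060 = 0 - 18060 = -18060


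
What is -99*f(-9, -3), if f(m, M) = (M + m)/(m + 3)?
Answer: -198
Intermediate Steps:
f(m, M) = (M + m)/(3 + m)
-99*f(-9, -3) = -99*(-3 - 9)/(3 - 9) = -99*(-12)/(-6) = -(-33)*(-12)/2 = -99*2 = -198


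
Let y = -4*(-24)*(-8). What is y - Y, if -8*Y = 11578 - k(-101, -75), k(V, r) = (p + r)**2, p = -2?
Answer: -495/8 ≈ -61.875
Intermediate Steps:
k(V, r) = (-2 + r)**2
Y = -5649/8 (Y = -(11578 - (-2 - 75)**2)/8 = -(11578 - 1*(-77)**2)/8 = -(11578 - 1*5929)/8 = -(11578 - 5929)/8 = -1/8*5649 = -5649/8 ≈ -706.13)
y = -768 (y = 96*(-8) = -768)
y - Y = -768 - 1*(-5649/8) = -768 + 5649/8 = -495/8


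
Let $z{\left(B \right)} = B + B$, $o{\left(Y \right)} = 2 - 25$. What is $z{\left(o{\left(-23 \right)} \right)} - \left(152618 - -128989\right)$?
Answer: $-281653$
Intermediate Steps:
$o{\left(Y \right)} = -23$ ($o{\left(Y \right)} = 2 - 25 = -23$)
$z{\left(B \right)} = 2 B$
$z{\left(o{\left(-23 \right)} \right)} - \left(152618 - -128989\right) = 2 \left(-23\right) - \left(152618 - -128989\right) = -46 - \left(152618 + 128989\right) = -46 - 281607 = -281653$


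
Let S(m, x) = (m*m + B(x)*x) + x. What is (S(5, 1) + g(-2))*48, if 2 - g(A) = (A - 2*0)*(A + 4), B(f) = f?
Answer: 1584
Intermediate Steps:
S(m, x) = x + m² + x² (S(m, x) = (m*m + x*x) + x = (m² + x²) + x = x + m² + x²)
g(A) = 2 - A*(4 + A) (g(A) = 2 - (A - 2*0)*(A + 4) = 2 - (A + 0)*(4 + A) = 2 - A*(4 + A))
(S(5, 1) + g(-2))*48 = ((1 + 5² + 1²) + (2 - 1*(-2)² - 4*(-2)))*48 = ((1 + 25 + 1) + (2 - 1*4 + 8))*48 = (27 + (2 - 4 + 8))*48 = (27 + 6)*48 = 33*48 = 1584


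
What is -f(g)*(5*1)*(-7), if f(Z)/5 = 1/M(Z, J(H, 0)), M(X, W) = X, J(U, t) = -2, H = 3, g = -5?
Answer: -35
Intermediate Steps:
f(Z) = 5/Z
-f(g)*(5*1)*(-7) = -(5/(-5))*(5*1)*(-7) = -(5*(-1/5))*5*(-7) = -(-1*5)*(-7) = -(-5)*(-7) = -1*35 = -35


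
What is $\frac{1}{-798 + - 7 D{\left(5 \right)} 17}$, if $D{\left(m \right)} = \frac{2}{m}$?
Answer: $- \frac{5}{4228} \approx -0.0011826$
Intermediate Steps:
$\frac{1}{-798 + - 7 D{\left(5 \right)} 17} = \frac{1}{-798 + - 7 \cdot \frac{2}{5} \cdot 17} = \frac{1}{-798 + - 7 \cdot 2 \cdot \frac{1}{5} \cdot 17} = \frac{1}{-798 + \left(-7\right) \frac{2}{5} \cdot 17} = \frac{1}{-798 - \frac{238}{5}} = \frac{1}{- \frac{4228}{5}} = - \frac{5}{4228}$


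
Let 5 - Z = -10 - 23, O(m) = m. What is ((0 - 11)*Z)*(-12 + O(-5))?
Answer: 7106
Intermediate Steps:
Z = 38 (Z = 5 - (-10 - 23) = 5 - 1*(-33) = 5 + 33 = 38)
((0 - 11)*Z)*(-12 + O(-5)) = ((0 - 11)*38)*(-12 - 5) = -11*38*(-17) = -418*(-17) = 7106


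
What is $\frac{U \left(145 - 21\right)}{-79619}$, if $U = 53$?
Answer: $- \frac{6572}{79619} \approx -0.082543$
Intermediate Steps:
$\frac{U \left(145 - 21\right)}{-79619} = \frac{53 \left(145 - 21\right)}{-79619} = 53 \cdot 124 \left(- \frac{1}{79619}\right) = 6572 \left(- \frac{1}{79619}\right) = - \frac{6572}{79619}$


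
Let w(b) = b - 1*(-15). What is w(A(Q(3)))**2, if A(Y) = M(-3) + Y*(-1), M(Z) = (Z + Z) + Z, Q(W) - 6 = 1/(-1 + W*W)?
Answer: 1/64 ≈ 0.015625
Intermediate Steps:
Q(W) = 6 + 1/(-1 + W**2) (Q(W) = 6 + 1/(-1 + W*W) = 6 + 1/(-1 + W**2))
M(Z) = 3*Z (M(Z) = 2*Z + Z = 3*Z)
A(Y) = -9 - Y (A(Y) = 3*(-3) + Y*(-1) = -9 - Y)
w(b) = 15 + b (w(b) = b + 15 = 15 + b)
w(A(Q(3)))**2 = (15 + (-9 - (-5 + 6*3**2)/(-1 + 3**2)))**2 = (15 + (-9 - (-5 + 6*9)/(-1 + 9)))**2 = (15 + (-9 - (-5 + 54)/8))**2 = (15 + (-9 - 49/8))**2 = (15 - 121/8)**2 = (-1/8)**2 = 1/64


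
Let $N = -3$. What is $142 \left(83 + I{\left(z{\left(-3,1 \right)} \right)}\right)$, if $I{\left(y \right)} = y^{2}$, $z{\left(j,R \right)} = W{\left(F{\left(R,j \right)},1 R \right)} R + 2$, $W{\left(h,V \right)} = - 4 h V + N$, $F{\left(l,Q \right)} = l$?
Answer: $15336$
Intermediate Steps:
$W{\left(h,V \right)} = -3 - 4 V h$ ($W{\left(h,V \right)} = - 4 h V - 3 = - 4 V h - 3 = -3 - 4 V h$)
$z{\left(j,R \right)} = 2 + R \left(-3 - 4 R^{2}\right)$ ($z{\left(j,R \right)} = \left(-3 - 4 \cdot 1 R R\right) R + 2 = \left(-3 - 4 R R\right) R + 2 = \left(-3 - 4 R^{2}\right) R + 2 = R \left(-3 - 4 R^{2}\right) + 2 = 2 + R \left(-3 - 4 R^{2}\right)$)
$142 \left(83 + I{\left(z{\left(-3,1 \right)} \right)}\right) = 142 \left(83 + \left(2 - 1 \left(3 + 4 \cdot 1^{2}\right)\right)^{2}\right) = 142 \left(83 + \left(2 - 1 \left(3 + 4 \cdot 1\right)\right)^{2}\right) = 142 \left(83 + \left(2 - 1 \left(3 + 4\right)\right)^{2}\right) = 142 \left(83 + \left(2 - 1 \cdot 7\right)^{2}\right) = 142 \left(83 + \left(2 - 7\right)^{2}\right) = 142 \left(83 + \left(-5\right)^{2}\right) = 142 \left(83 + 25\right) = 142 \cdot 108 = 15336$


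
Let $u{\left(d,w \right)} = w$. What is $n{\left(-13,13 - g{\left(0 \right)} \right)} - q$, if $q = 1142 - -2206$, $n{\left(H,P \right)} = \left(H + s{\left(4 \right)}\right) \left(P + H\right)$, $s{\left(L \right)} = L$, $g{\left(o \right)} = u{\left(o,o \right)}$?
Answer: $-3348$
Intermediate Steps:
$g{\left(o \right)} = o$
$n{\left(H,P \right)} = \left(4 + H\right) \left(H + P\right)$ ($n{\left(H,P \right)} = \left(H + 4\right) \left(P + H\right) = \left(4 + H\right) \left(H + P\right)$)
$q = 3348$ ($q = 1142 + 2206 = 3348$)
$n{\left(-13,13 - g{\left(0 \right)} \right)} - q = \left(\left(-13\right)^{2} + 4 \left(-13\right) + 4 \left(13 - 0\right) - 13 \left(13 - 0\right)\right) - 3348 = \left(169 - 52 + 4 \left(13 + 0\right) - 13 \left(13 + 0\right)\right) - 3348 = \left(169 - 52 + 4 \cdot 13 - 169\right) - 3348 = \left(169 - 52 + 52 - 169\right) - 3348 = 0 - 3348 = -3348$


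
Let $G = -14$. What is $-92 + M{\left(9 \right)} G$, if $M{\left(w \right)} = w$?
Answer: $-218$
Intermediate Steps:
$-92 + M{\left(9 \right)} G = -92 + 9 \left(-14\right) = -92 - 126 = -218$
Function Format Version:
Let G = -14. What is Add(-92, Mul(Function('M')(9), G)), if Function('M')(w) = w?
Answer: -218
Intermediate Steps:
Add(-92, Mul(Function('M')(9), G)) = Add(-92, Mul(9, -14)) = Add(-92, -126) = -218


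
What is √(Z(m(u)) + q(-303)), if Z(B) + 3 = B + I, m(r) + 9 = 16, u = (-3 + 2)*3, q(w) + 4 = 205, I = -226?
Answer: I*√21 ≈ 4.5826*I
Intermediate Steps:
q(w) = 201 (q(w) = -4 + 205 = 201)
u = -3 (u = -1*3 = -3)
m(r) = 7 (m(r) = -9 + 16 = 7)
Z(B) = -229 + B (Z(B) = -3 + (B - 226) = -3 + (-226 + B) = -229 + B)
√(Z(m(u)) + q(-303)) = √((-229 + 7) + 201) = √(-222 + 201) = √(-21) = I*√21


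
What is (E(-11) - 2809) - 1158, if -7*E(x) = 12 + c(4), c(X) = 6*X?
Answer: -27805/7 ≈ -3972.1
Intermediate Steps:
E(x) = -36/7 (E(x) = -(12 + 6*4)/7 = -(12 + 24)/7 = -⅐*36 = -36/7)
(E(-11) - 2809) - 1158 = (-36/7 - 2809) - 1158 = -19699/7 - 1158 = -27805/7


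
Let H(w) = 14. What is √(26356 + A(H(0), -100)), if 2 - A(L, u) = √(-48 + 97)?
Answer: √26351 ≈ 162.33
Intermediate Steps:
A(L, u) = -5 (A(L, u) = 2 - √(-48 + 97) = 2 - √49 = 2 - 1*7 = 2 - 7 = -5)
√(26356 + A(H(0), -100)) = √(26356 - 5) = √26351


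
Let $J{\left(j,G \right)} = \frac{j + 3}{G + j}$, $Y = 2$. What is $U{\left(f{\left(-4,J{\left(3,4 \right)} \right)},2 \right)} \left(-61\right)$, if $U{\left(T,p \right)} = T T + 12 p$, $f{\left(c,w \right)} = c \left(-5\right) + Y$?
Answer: $-30988$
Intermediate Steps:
$J{\left(j,G \right)} = \frac{3 + j}{G + j}$
$f{\left(c,w \right)} = 2 - 5 c$ ($f{\left(c,w \right)} = c \left(-5\right) + 2 = - 5 c + 2 = 2 - 5 c$)
$U{\left(T,p \right)} = T^{2} + 12 p$
$U{\left(f{\left(-4,J{\left(3,4 \right)} \right)},2 \right)} \left(-61\right) = \left(\left(2 - -20\right)^{2} + 12 \cdot 2\right) \left(-61\right) = \left(\left(2 + 20\right)^{2} + 24\right) \left(-61\right) = \left(22^{2} + 24\right) \left(-61\right) = \left(484 + 24\right) \left(-61\right) = 508 \left(-61\right) = -30988$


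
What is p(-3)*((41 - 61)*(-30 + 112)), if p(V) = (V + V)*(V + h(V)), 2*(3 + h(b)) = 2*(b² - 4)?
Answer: -9840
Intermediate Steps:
h(b) = -7 + b² (h(b) = -3 + (2*(b² - 4))/2 = -3 + (2*(-4 + b²))/2 = -3 + (-8 + 2*b²)/2 = -3 + (-4 + b²) = -7 + b²)
p(V) = 2*V*(-7 + V + V²) (p(V) = (V + V)*(V + (-7 + V²)) = (2*V)*(-7 + V + V²) = 2*V*(-7 + V + V²))
p(-3)*((41 - 61)*(-30 + 112)) = (2*(-3)*(-7 - 3 + (-3)²))*((41 - 61)*(-30 + 112)) = (2*(-3)*(-7 - 3 + 9))*(-20*82) = (2*(-3)*(-1))*(-1640) = 6*(-1640) = -9840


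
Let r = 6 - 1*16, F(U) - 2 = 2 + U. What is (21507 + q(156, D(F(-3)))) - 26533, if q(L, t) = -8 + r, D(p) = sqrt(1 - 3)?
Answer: -5044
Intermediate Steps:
F(U) = 4 + U (F(U) = 2 + (2 + U) = 4 + U)
D(p) = I*sqrt(2) (D(p) = sqrt(-2) = I*sqrt(2))
r = -10 (r = 6 - 16 = -10)
q(L, t) = -18 (q(L, t) = -8 - 10 = -18)
(21507 + q(156, D(F(-3)))) - 26533 = (21507 - 18) - 26533 = 21489 - 26533 = -5044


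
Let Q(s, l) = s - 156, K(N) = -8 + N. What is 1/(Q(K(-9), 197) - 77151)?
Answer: -1/77324 ≈ -1.2933e-5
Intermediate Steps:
Q(s, l) = -156 + s
1/(Q(K(-9), 197) - 77151) = 1/((-156 + (-8 - 9)) - 77151) = 1/((-156 - 17) - 77151) = 1/(-173 - 77151) = 1/(-77324) = -1/77324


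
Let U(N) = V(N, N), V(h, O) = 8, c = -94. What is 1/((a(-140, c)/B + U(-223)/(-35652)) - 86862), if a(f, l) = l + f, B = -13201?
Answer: -117660513/10220225420966 ≈ -1.1513e-5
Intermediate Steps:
U(N) = 8
a(f, l) = f + l
1/((a(-140, c)/B + U(-223)/(-35652)) - 86862) = 1/(((-140 - 94)/(-13201) + 8/(-35652)) - 86862) = 1/((-234*(-1/13201) + 8*(-1/35652)) - 86862) = 1/((234/13201 - 2/8913) - 86862) = 1/(2059240/117660513 - 86862) = 1/(-10220225420966/117660513) = -117660513/10220225420966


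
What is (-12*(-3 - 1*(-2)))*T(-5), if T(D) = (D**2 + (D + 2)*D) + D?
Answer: 420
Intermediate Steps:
T(D) = D + D**2 + D*(2 + D) (T(D) = (D**2 + (2 + D)*D) + D = (D**2 + D*(2 + D)) + D = D + D**2 + D*(2 + D))
(-12*(-3 - 1*(-2)))*T(-5) = (-12*(-3 - 1*(-2)))*(-5*(3 + 2*(-5))) = (-12*(-3 + 2))*(-5*(3 - 10)) = (-12*(-1))*(-5*(-7)) = 12*35 = 420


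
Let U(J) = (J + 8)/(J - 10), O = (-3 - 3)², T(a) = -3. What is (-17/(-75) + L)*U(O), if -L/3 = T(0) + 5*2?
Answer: -34276/975 ≈ -35.155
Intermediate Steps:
O = 36 (O = (-6)² = 36)
L = -21 (L = -3*(-3 + 5*2) = -3*(-3 + 10) = -3*7 = -21)
U(J) = (8 + J)/(-10 + J)
(-17/(-75) + L)*U(O) = (-17/(-75) - 21)*((8 + 36)/(-10 + 36)) = (-17*(-1/75) - 21)*(44/26) = (17/75 - 21)*((1/26)*44) = -1558/75*22/13 = -34276/975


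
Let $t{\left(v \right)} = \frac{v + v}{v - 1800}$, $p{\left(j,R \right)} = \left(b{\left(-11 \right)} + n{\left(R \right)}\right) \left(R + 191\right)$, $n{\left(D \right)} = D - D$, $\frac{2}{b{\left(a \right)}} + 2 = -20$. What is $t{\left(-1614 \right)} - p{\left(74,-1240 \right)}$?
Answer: $- \frac{590963}{6259} \approx -94.418$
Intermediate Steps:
$b{\left(a \right)} = - \frac{1}{11}$ ($b{\left(a \right)} = \frac{2}{-2 - 20} = \frac{2}{-22} = 2 \left(- \frac{1}{22}\right) = - \frac{1}{11}$)
$n{\left(D \right)} = 0$
$p{\left(j,R \right)} = - \frac{191}{11} - \frac{R}{11}$ ($p{\left(j,R \right)} = \left(- \frac{1}{11} + 0\right) \left(R + 191\right) = - \frac{191 + R}{11} = - \frac{191}{11} - \frac{R}{11}$)
$t{\left(v \right)} = \frac{2 v}{-1800 + v}$
$t{\left(-1614 \right)} - p{\left(74,-1240 \right)} = 2 \left(-1614\right) \frac{1}{-1800 - 1614} - \left(- \frac{191}{11} - - \frac{1240}{11}\right) = 2 \left(-1614\right) \frac{1}{-3414} - \left(- \frac{191}{11} + \frac{1240}{11}\right) = 2 \left(-1614\right) \left(- \frac{1}{3414}\right) - \frac{1049}{11} = \frac{538}{569} - \frac{1049}{11} = - \frac{590963}{6259}$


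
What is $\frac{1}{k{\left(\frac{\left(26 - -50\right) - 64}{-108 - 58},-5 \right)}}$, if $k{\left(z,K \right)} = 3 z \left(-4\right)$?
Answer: $\frac{83}{72} \approx 1.1528$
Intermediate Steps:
$k{\left(z,K \right)} = - 12 z$
$\frac{1}{k{\left(\frac{\left(26 - -50\right) - 64}{-108 - 58},-5 \right)}} = \frac{1}{\left(-12\right) \frac{\left(26 - -50\right) - 64}{-108 - 58}} = \frac{1}{\left(-12\right) \frac{\left(26 + 50\right) - 64}{-166}} = \frac{1}{\left(-12\right) \left(76 - 64\right) \left(- \frac{1}{166}\right)} = \frac{1}{\left(-12\right) 12 \left(- \frac{1}{166}\right)} = \frac{1}{\left(-12\right) \left(- \frac{6}{83}\right)} = \frac{1}{\frac{72}{83}} = \frac{83}{72}$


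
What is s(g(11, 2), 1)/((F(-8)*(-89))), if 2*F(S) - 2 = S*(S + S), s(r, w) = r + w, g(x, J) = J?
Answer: -3/5785 ≈ -0.00051858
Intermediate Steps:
F(S) = 1 + S² (F(S) = 1 + (S*(S + S))/2 = 1 + (S*(2*S))/2 = 1 + (2*S²)/2 = 1 + S²)
s(g(11, 2), 1)/((F(-8)*(-89))) = (2 + 1)/(((1 + (-8)²)*(-89))) = 3/(((1 + 64)*(-89))) = 3/((65*(-89))) = 3/(-5785) = 3*(-1/5785) = -3/5785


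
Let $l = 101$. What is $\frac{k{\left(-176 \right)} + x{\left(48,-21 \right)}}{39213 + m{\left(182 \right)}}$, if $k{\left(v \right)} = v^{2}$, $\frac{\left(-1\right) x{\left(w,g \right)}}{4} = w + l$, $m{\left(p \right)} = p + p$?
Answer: $\frac{30380}{39577} \approx 0.76762$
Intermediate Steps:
$m{\left(p \right)} = 2 p$
$x{\left(w,g \right)} = -404 - 4 w$ ($x{\left(w,g \right)} = - 4 \left(w + 101\right) = - 4 \left(101 + w\right) = -404 - 4 w$)
$\frac{k{\left(-176 \right)} + x{\left(48,-21 \right)}}{39213 + m{\left(182 \right)}} = \frac{\left(-176\right)^{2} - 596}{39213 + 2 \cdot 182} = \frac{30976 - 596}{39213 + 364} = \frac{30976 - 596}{39577} = 30380 \cdot \frac{1}{39577} = \frac{30380}{39577}$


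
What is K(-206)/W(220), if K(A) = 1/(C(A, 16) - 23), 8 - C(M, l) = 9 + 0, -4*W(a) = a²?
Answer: 1/290400 ≈ 3.4435e-6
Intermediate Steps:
W(a) = -a²/4
C(M, l) = -1 (C(M, l) = 8 - (9 + 0) = 8 - 1*9 = 8 - 9 = -1)
K(A) = -1/24 (K(A) = 1/(-1 - 23) = 1/(-24) = -1/24)
K(-206)/W(220) = -1/(24*((-¼*220²))) = -1/(24*((-¼*48400))) = -1/24/(-12100) = -1/24*(-1/12100) = 1/290400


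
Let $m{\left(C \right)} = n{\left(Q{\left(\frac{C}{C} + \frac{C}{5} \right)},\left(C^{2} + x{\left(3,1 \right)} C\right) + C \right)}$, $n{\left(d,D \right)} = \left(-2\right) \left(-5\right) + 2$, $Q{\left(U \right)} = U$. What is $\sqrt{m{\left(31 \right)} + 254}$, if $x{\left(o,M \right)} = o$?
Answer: $\sqrt{266} \approx 16.31$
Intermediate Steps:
$n{\left(d,D \right)} = 12$ ($n{\left(d,D \right)} = 10 + 2 = 12$)
$m{\left(C \right)} = 12$
$\sqrt{m{\left(31 \right)} + 254} = \sqrt{12 + 254} = \sqrt{266}$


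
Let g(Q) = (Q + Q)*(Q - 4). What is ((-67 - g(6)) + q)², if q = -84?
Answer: 30625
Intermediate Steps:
g(Q) = 2*Q*(-4 + Q) (g(Q) = (2*Q)*(-4 + Q) = 2*Q*(-4 + Q))
((-67 - g(6)) + q)² = ((-67 - 2*6*(-4 + 6)) - 84)² = ((-67 - 2*6*2) - 84)² = ((-67 - 1*24) - 84)² = ((-67 - 24) - 84)² = (-91 - 84)² = (-175)² = 30625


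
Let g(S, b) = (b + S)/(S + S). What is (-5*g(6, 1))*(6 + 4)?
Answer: -175/6 ≈ -29.167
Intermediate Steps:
g(S, b) = (S + b)/(2*S) (g(S, b) = (S + b)/((2*S)) = (S + b)*(1/(2*S)) = (S + b)/(2*S))
(-5*g(6, 1))*(6 + 4) = (-5*(6 + 1)/(2*6))*(6 + 4) = -5*7/(2*6)*10 = -5*7/12*10 = -35/12*10 = -175/6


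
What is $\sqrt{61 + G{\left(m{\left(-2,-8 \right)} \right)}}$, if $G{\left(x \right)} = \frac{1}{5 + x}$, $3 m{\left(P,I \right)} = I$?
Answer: $\frac{\sqrt{3010}}{7} \approx 7.8376$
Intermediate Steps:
$m{\left(P,I \right)} = \frac{I}{3}$
$\sqrt{61 + G{\left(m{\left(-2,-8 \right)} \right)}} = \sqrt{61 + \frac{1}{5 + \frac{1}{3} \left(-8\right)}} = \sqrt{61 + \frac{1}{5 - \frac{8}{3}}} = \sqrt{61 + \frac{1}{\frac{7}{3}}} = \sqrt{61 + \frac{3}{7}} = \sqrt{\frac{430}{7}} = \frac{\sqrt{3010}}{7}$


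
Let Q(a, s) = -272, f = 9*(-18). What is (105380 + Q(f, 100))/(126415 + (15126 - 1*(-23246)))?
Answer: 1844/2891 ≈ 0.63784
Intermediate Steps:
f = -162
(105380 + Q(f, 100))/(126415 + (15126 - 1*(-23246))) = (105380 - 272)/(126415 + (15126 - 1*(-23246))) = 105108/(126415 + (15126 + 23246)) = 105108/(126415 + 38372) = 105108/164787 = 105108*(1/164787) = 1844/2891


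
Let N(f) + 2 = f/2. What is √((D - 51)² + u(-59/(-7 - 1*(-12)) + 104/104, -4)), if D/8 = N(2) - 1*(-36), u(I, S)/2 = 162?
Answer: √52765 ≈ 229.71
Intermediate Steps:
N(f) = -2 + f/2
u(I, S) = 324 (u(I, S) = 2*162 = 324)
D = 280 (D = 8*((-2 + (½)*2) - 1*(-36)) = 8*((-2 + 1) + 36) = 8*(-1 + 36) = 8*35 = 280)
√((D - 51)² + u(-59/(-7 - 1*(-12)) + 104/104, -4)) = √((280 - 51)² + 324) = √(229² + 324) = √(52441 + 324) = √52765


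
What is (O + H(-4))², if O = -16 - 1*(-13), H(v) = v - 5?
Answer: 144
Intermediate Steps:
H(v) = -5 + v
O = -3 (O = -16 + 13 = -3)
(O + H(-4))² = (-3 + (-5 - 4))² = (-3 - 9)² = (-12)² = 144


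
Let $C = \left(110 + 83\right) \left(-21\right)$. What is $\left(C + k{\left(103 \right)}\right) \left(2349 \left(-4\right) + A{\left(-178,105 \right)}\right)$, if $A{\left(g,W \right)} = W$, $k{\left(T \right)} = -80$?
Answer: $38399703$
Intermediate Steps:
$C = -4053$ ($C = 193 \left(-21\right) = -4053$)
$\left(C + k{\left(103 \right)}\right) \left(2349 \left(-4\right) + A{\left(-178,105 \right)}\right) = \left(-4053 - 80\right) \left(2349 \left(-4\right) + 105\right) = - 4133 \left(-9396 + 105\right) = \left(-4133\right) \left(-9291\right) = 38399703$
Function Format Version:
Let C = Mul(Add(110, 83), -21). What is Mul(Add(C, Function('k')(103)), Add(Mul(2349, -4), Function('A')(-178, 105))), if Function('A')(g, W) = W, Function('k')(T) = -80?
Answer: 38399703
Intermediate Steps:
C = -4053 (C = Mul(193, -21) = -4053)
Mul(Add(C, Function('k')(103)), Add(Mul(2349, -4), Function('A')(-178, 105))) = Mul(Add(-4053, -80), Add(Mul(2349, -4), 105)) = Mul(-4133, Add(-9396, 105)) = Mul(-4133, -9291) = 38399703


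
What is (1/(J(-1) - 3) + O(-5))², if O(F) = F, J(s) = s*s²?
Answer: 441/16 ≈ 27.563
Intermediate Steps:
J(s) = s³
(1/(J(-1) - 3) + O(-5))² = (1/((-1)³ - 3) - 5)² = (1/(-1 - 3) - 5)² = (1/(-4) - 5)² = (-¼ - 5)² = (-21/4)² = 441/16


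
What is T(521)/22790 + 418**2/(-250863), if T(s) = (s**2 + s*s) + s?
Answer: 132337746829/5717167770 ≈ 23.147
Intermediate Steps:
T(s) = s + 2*s**2 (T(s) = (s**2 + s**2) + s = 2*s**2 + s = s + 2*s**2)
T(521)/22790 + 418**2/(-250863) = (521*(1 + 2*521))/22790 + 418**2/(-250863) = (521*(1 + 1042))*(1/22790) + 174724*(-1/250863) = (521*1043)*(1/22790) - 174724/250863 = 543403*(1/22790) - 174724/250863 = 543403/22790 - 174724/250863 = 132337746829/5717167770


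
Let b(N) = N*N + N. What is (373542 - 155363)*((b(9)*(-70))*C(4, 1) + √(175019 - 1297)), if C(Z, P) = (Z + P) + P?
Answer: -8247166200 + 218179*√173722 ≈ -8.1562e+9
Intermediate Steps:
C(Z, P) = Z + 2*P (C(Z, P) = (P + Z) + P = Z + 2*P)
b(N) = N + N² (b(N) = N² + N = N + N²)
(373542 - 155363)*((b(9)*(-70))*C(4, 1) + √(175019 - 1297)) = (373542 - 155363)*(((9*(1 + 9))*(-70))*(4 + 2*1) + √(175019 - 1297)) = 218179*(((9*10)*(-70))*(4 + 2) + √173722) = 218179*((90*(-70))*6 + √173722) = 218179*(-6300*6 + √173722) = 218179*(-37800 + √173722) = -8247166200 + 218179*√173722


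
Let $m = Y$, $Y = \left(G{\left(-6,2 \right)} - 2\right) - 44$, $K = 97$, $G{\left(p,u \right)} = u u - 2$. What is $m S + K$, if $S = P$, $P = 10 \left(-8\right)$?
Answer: $3617$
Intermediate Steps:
$G{\left(p,u \right)} = -2 + u^{2}$ ($G{\left(p,u \right)} = u^{2} - 2 = -2 + u^{2}$)
$P = -80$
$Y = -44$ ($Y = \left(\left(-2 + 2^{2}\right) - 2\right) - 44 = \left(\left(-2 + 4\right) - 2\right) - 44 = \left(2 - 2\right) - 44 = 0 - 44 = -44$)
$m = -44$
$S = -80$
$m S + K = \left(-44\right) \left(-80\right) + 97 = 3520 + 97 = 3617$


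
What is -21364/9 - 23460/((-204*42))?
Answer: -298751/126 ≈ -2371.0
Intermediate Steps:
-21364/9 - 23460/((-204*42)) = -21364*1/9 - 23460/(-8568) = -21364/9 - 23460*(-1/8568) = -21364/9 + 115/42 = -298751/126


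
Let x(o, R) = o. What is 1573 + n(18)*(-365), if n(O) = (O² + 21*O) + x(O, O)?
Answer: -261227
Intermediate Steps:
n(O) = O² + 22*O (n(O) = (O² + 21*O) + O = O² + 22*O)
1573 + n(18)*(-365) = 1573 + (18*(22 + 18))*(-365) = 1573 + (18*40)*(-365) = 1573 + 720*(-365) = 1573 - 262800 = -261227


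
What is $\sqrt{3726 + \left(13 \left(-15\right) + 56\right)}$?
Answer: $\sqrt{3587} \approx 59.892$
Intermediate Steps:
$\sqrt{3726 + \left(13 \left(-15\right) + 56\right)} = \sqrt{3726 + \left(-195 + 56\right)} = \sqrt{3726 - 139} = \sqrt{3587}$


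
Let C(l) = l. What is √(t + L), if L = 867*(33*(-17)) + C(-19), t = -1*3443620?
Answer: I*√3930026 ≈ 1982.4*I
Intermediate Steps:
t = -3443620
L = -486406 (L = 867*(33*(-17)) - 19 = 867*(-561) - 19 = -486387 - 19 = -486406)
√(t + L) = √(-3443620 - 486406) = √(-3930026) = I*√3930026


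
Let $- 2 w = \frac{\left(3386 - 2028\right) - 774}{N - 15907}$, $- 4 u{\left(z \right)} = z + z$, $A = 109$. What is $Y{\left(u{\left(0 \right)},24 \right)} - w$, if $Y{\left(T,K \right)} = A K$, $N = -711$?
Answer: $\frac{21736198}{8309} \approx 2616.0$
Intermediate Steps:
$u{\left(z \right)} = - \frac{z}{2}$ ($u{\left(z \right)} = - \frac{z + z}{4} = - \frac{2 z}{4} = - \frac{z}{2}$)
$Y{\left(T,K \right)} = 109 K$
$w = \frac{146}{8309}$ ($w = - \frac{\left(\left(3386 - 2028\right) - 774\right) \frac{1}{-711 - 15907}}{2} = - \frac{\left(1358 - 774\right) \frac{1}{-16618}}{2} = - \frac{584 \left(- \frac{1}{16618}\right)}{2} = \left(- \frac{1}{2}\right) \left(- \frac{292}{8309}\right) = \frac{146}{8309} \approx 0.017571$)
$Y{\left(u{\left(0 \right)},24 \right)} - w = 109 \cdot 24 - \frac{146}{8309} = 2616 - \frac{146}{8309} = \frac{21736198}{8309}$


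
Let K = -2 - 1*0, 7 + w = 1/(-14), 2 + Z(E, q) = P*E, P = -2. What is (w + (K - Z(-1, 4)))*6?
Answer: -381/7 ≈ -54.429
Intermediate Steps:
Z(E, q) = -2 - 2*E
w = -99/14 (w = -7 + 1/(-14) = -7 - 1/14 = -99/14 ≈ -7.0714)
K = -2 (K = -2 + 0 = -2)
(w + (K - Z(-1, 4)))*6 = (-99/14 + (-2 - (-2 - 2*(-1))))*6 = (-99/14 + (-2 - (-2 + 2)))*6 = (-99/14 + (-2 - 1*0))*6 = (-99/14 + (-2 + 0))*6 = (-99/14 - 2)*6 = -127/14*6 = -381/7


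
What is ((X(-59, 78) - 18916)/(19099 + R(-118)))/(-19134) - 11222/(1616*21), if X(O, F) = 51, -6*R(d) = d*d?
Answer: -60033880987/181578317928 ≈ -0.33062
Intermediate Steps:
R(d) = -d²/6 (R(d) = -d*d/6 = -d²/6)
((X(-59, 78) - 18916)/(19099 + R(-118)))/(-19134) - 11222/(1616*21) = ((51 - 18916)/(19099 - ⅙*(-118)²))/(-19134) - 11222/(1616*21) = -18865/(19099 - ⅙*13924)*(-1/19134) - 11222/33936 = -18865/(19099 - 6962/3)*(-1/19134) - 11222*1/33936 = -18865/50335/3*(-1/19134) - 5611/16968 = -18865*3/50335*(-1/19134) - 5611/16968 = -11319/10067*(-1/19134) - 5611/16968 = 3773/64207326 - 5611/16968 = -60033880987/181578317928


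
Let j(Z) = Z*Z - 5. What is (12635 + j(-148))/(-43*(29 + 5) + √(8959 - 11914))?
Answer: -50488708/2140399 - 34534*I*√2955/2140399 ≈ -23.588 - 0.87706*I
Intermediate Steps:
j(Z) = -5 + Z² (j(Z) = Z² - 5 = -5 + Z²)
(12635 + j(-148))/(-43*(29 + 5) + √(8959 - 11914)) = (12635 + (-5 + (-148)²))/(-43*(29 + 5) + √(8959 - 11914)) = (12635 + (-5 + 21904))/(-43*34 + √(-2955)) = (12635 + 21899)/(-1462 + I*√2955) = 34534/(-1462 + I*√2955)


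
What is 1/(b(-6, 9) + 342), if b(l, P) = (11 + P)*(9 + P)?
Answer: 1/702 ≈ 0.0014245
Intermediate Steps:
b(l, P) = (9 + P)*(11 + P)
1/(b(-6, 9) + 342) = 1/((99 + 9² + 20*9) + 342) = 1/((99 + 81 + 180) + 342) = 1/(360 + 342) = 1/702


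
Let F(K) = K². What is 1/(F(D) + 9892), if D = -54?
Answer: 1/12808 ≈ 7.8076e-5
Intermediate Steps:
1/(F(D) + 9892) = 1/((-54)² + 9892) = 1/(2916 + 9892) = 1/12808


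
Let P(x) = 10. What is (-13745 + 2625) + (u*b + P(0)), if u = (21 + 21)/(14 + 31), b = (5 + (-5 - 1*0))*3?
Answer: -11110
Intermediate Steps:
b = 0 (b = (5 + (-5 + 0))*3 = (5 - 5)*3 = 0*3 = 0)
u = 14/15 (u = 42/45 = 42*(1/45) = 14/15 ≈ 0.93333)
(-13745 + 2625) + (u*b + P(0)) = (-13745 + 2625) + ((14/15)*0 + 10) = -11120 + (0 + 10) = -11120 + 10 = -11110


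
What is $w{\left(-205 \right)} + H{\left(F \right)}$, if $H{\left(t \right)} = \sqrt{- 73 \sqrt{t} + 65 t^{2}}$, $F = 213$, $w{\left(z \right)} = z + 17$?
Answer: $-188 + \sqrt{2948985 - 73 \sqrt{213}} \approx 1529.0$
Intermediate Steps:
$w{\left(z \right)} = 17 + z$
$w{\left(-205 \right)} + H{\left(F \right)} = \left(17 - 205\right) + \sqrt{- 73 \sqrt{213} + 65 \cdot 213^{2}} = -188 + \sqrt{- 73 \sqrt{213} + 65 \cdot 45369} = -188 + \sqrt{- 73 \sqrt{213} + 2948985} = -188 + \sqrt{2948985 - 73 \sqrt{213}}$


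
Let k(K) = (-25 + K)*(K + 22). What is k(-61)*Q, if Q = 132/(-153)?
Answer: -49192/17 ≈ -2893.6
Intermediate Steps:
k(K) = (-25 + K)*(22 + K)
Q = -44/51 (Q = 132*(-1/153) = -44/51 ≈ -0.86275)
k(-61)*Q = (-550 + (-61)² - 3*(-61))*(-44/51) = (-550 + 3721 + 183)*(-44/51) = 3354*(-44/51) = -49192/17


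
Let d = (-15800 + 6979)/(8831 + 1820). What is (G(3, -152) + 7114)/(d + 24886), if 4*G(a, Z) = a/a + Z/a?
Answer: 907667569/3180623580 ≈ 0.28537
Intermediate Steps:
G(a, Z) = ¼ + Z/(4*a) (G(a, Z) = (a/a + Z/a)/4 = (1 + Z/a)/4 = ¼ + Z/(4*a))
d = -8821/10651 ≈ -0.82819
(G(3, -152) + 7114)/(d + 24886) = ((¼)*(-152 + 3)/3 + 7114)/(-8821/10651 + 24886) = ((¼)*(⅓)*(-149) + 7114)/(265051965/10651) = (-149/12 + 7114)*(10651/265051965) = (85219/12)*(10651/265051965) = 907667569/3180623580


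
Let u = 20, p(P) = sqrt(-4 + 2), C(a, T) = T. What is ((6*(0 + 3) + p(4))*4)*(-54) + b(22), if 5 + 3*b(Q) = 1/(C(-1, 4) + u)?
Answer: -280055/72 - 216*I*sqrt(2) ≈ -3889.7 - 305.47*I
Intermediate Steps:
p(P) = I*sqrt(2) (p(P) = sqrt(-2) = I*sqrt(2))
b(Q) = -119/72 (b(Q) = -5/3 + 1/(3*(4 + 20)) = -5/3 + (1/3)/24 = -5/3 + (1/3)*(1/24) = -5/3 + 1/72 = -119/72)
((6*(0 + 3) + p(4))*4)*(-54) + b(22) = ((6*(0 + 3) + I*sqrt(2))*4)*(-54) - 119/72 = ((6*3 + I*sqrt(2))*4)*(-54) - 119/72 = ((18 + I*sqrt(2))*4)*(-54) - 119/72 = (72 + 4*I*sqrt(2))*(-54) - 119/72 = (-3888 - 216*I*sqrt(2)) - 119/72 = -280055/72 - 216*I*sqrt(2)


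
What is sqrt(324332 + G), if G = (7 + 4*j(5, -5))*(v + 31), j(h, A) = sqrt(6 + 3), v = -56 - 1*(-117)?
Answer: 8*sqrt(5095) ≈ 571.03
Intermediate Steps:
v = 61 (v = -56 + 117 = 61)
j(h, A) = 3 (j(h, A) = sqrt(9) = 3)
G = 1748 (G = (7 + 4*3)*(61 + 31) = (7 + 12)*92 = 19*92 = 1748)
sqrt(324332 + G) = sqrt(324332 + 1748) = sqrt(326080) = 8*sqrt(5095)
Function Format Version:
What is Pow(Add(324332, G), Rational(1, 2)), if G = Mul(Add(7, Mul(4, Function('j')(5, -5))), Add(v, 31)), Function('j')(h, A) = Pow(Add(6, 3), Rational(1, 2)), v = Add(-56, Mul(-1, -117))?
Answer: Mul(8, Pow(5095, Rational(1, 2))) ≈ 571.03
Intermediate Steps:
v = 61 (v = Add(-56, 117) = 61)
Function('j')(h, A) = 3 (Function('j')(h, A) = Pow(9, Rational(1, 2)) = 3)
G = 1748 (G = Mul(Add(7, Mul(4, 3)), Add(61, 31)) = Mul(Add(7, 12), 92) = Mul(19, 92) = 1748)
Pow(Add(324332, G), Rational(1, 2)) = Pow(Add(324332, 1748), Rational(1, 2)) = Pow(326080, Rational(1, 2)) = Mul(8, Pow(5095, Rational(1, 2)))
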